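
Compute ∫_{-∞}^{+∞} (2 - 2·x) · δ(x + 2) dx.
6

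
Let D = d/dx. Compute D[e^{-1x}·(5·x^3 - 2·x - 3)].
\left(- 5 x^{3} + 15 x^{2} + 2 x + 1\right) e^{- x}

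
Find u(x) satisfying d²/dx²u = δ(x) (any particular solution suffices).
\frac{|x|}{2}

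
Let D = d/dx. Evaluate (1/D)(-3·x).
- \frac{3 x^{2}}{2}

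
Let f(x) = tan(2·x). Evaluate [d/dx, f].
\frac{2}{\cos^{2}{\left(2 x \right)}}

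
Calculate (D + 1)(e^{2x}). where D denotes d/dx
3 e^{2 x}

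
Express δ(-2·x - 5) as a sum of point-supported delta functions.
\frac{\delta(x + 5/2)}{2}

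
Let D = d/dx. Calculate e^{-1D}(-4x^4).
- 4 x^{4} + 16 x^{3} - 24 x^{2} + 16 x - 4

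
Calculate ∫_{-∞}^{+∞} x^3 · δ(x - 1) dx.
1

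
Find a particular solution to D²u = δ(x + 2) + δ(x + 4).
\frac{|x + 2|}{2} + \frac{|x + 4|}{2}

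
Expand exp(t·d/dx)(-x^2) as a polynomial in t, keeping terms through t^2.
- t^{2} - 2 t x - x^{2}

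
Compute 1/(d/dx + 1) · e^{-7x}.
- \frac{e^{- 7 x}}{6}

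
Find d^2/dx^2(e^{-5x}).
25 e^{- 5 x}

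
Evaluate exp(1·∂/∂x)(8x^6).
8 x^{6} + 48 x^{5} + 120 x^{4} + 160 x^{3} + 120 x^{2} + 48 x + 8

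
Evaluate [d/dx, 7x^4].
28 x^{3}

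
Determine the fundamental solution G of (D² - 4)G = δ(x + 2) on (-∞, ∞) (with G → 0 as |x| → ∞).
-\frac{e^{-2|x + 2|}}{4}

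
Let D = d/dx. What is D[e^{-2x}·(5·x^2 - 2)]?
2 \left(- 5 x^{2} + 5 x + 2\right) e^{- 2 x}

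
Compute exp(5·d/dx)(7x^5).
7 x^{5} + 175 x^{4} + 1750 x^{3} + 8750 x^{2} + 21875 x + 21875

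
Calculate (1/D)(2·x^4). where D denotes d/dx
\frac{2 x^{5}}{5}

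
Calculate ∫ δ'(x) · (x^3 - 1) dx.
0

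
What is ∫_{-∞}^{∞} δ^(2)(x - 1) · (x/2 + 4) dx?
0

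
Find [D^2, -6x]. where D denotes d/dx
-12D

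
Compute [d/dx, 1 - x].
-1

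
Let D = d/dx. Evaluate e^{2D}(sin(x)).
\sin{\left(x + 2 \right)}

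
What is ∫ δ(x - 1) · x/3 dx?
\frac{1}{3}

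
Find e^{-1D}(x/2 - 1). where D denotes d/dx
\frac{x}{2} - \frac{3}{2}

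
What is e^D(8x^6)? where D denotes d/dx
8 x^{6} + 48 x^{5} + 120 x^{4} + 160 x^{3} + 120 x^{2} + 48 x + 8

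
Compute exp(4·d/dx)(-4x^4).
- 4 x^{4} - 64 x^{3} - 384 x^{2} - 1024 x - 1024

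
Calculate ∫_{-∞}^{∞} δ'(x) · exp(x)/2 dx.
- \frac{1}{2}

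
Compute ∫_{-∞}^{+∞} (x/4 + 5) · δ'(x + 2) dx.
- \frac{1}{4}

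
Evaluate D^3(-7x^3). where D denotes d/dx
-42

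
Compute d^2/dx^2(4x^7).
168 x^{5}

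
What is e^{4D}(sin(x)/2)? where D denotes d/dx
\frac{\sin{\left(x + 4 \right)}}{2}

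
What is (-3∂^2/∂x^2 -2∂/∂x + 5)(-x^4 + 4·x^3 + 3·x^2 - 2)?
- 5 x^{4} + 28 x^{3} + 27 x^{2} - 84 x - 28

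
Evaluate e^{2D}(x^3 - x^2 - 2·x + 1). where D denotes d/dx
x^{3} + 5 x^{2} + 6 x + 1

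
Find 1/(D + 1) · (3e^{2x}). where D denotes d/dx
e^{2 x}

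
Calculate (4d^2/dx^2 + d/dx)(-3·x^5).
15 x^{3} \left(- x - 16\right)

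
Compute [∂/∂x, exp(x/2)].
\frac{e^{\frac{x}{2}}}{2}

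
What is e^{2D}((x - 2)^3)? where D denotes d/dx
x^{3}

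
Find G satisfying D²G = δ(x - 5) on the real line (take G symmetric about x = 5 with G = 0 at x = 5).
\frac{|x - 5|}{2}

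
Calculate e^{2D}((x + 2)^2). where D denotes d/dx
x^{2} + 8 x + 16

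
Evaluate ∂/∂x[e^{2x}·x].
\left(2 x + 1\right) e^{2 x}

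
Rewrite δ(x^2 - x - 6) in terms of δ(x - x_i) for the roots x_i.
\frac{\delta(x - 3) + \delta(x + 2)}{5}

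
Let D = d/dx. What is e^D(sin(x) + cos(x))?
\sqrt{2} \sin{\left(x + \frac{\pi}{4} + 1 \right)}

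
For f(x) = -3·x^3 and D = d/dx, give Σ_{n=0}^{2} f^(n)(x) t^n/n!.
3 x \left(- 3 t^{2} - 3 t x - x^{2}\right)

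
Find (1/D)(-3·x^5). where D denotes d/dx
- \frac{x^{6}}{2}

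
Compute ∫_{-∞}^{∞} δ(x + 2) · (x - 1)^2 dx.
9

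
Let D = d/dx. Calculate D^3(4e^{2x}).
32 e^{2 x}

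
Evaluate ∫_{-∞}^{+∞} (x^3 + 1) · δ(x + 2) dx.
-7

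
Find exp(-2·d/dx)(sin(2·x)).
\sin{\left(2 x - 4 \right)}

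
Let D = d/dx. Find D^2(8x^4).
96 x^{2}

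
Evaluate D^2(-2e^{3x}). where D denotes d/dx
- 18 e^{3 x}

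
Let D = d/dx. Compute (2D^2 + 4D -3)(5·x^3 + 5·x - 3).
- 15 x^{3} + 60 x^{2} + 45 x + 29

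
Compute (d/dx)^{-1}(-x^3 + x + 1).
- \frac{x^{4}}{4} + \frac{x^{2}}{2} + x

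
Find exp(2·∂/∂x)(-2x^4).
- 2 x^{4} - 16 x^{3} - 48 x^{2} - 64 x - 32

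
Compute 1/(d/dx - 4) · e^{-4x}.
- \frac{e^{- 4 x}}{8}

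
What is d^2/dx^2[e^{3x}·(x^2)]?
\left(9 x^{2} + 12 x + 2\right) e^{3 x}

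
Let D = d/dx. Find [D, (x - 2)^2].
2 x - 4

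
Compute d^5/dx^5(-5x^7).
- 12600 x^{2}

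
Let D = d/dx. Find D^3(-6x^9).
- 3024 x^{6}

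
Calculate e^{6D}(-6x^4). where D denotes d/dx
- 6 x^{4} - 144 x^{3} - 1296 x^{2} - 5184 x - 7776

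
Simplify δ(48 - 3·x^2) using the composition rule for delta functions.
\frac{\delta(x - 4) + \delta(x + 4)}{24}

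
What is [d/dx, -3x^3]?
- 9 x^{2}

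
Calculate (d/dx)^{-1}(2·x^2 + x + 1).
\frac{2 x^{3}}{3} + \frac{x^{2}}{2} + x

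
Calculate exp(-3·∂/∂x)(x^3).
x^{3} - 9 x^{2} + 27 x - 27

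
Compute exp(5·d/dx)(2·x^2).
2 x^{2} + 20 x + 50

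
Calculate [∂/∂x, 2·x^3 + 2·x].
6 x^{2} + 2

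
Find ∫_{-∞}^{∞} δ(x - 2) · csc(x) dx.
\csc{\left(2 \right)}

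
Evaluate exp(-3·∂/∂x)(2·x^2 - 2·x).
2 x^{2} - 14 x + 24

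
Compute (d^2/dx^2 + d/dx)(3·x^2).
6 x + 6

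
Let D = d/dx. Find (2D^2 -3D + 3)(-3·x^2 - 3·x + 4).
- 9 x^{2} + 9 x + 9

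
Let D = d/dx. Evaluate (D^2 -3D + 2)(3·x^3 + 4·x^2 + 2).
6 x^{3} - 19 x^{2} - 6 x + 12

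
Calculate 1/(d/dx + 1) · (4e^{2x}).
\frac{4 e^{2 x}}{3}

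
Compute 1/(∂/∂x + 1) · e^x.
\frac{e^{x}}{2}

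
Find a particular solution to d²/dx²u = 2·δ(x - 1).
|x - 1|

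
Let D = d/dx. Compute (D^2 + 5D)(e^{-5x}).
0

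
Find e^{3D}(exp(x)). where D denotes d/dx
e^{x + 3}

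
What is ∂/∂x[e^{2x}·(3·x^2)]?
6 x \left(x + 1\right) e^{2 x}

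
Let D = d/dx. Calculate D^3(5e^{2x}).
40 e^{2 x}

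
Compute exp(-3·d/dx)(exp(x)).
e^{x - 3}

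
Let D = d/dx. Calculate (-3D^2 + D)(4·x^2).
8 x - 24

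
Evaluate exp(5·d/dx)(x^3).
x^{3} + 15 x^{2} + 75 x + 125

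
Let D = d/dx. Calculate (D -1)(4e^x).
0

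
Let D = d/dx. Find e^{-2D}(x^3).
x^{3} - 6 x^{2} + 12 x - 8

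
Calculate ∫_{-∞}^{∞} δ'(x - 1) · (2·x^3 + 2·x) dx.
-8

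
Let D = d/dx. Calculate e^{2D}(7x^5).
7 x^{5} + 70 x^{4} + 280 x^{3} + 560 x^{2} + 560 x + 224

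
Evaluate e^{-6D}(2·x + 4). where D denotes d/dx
2 x - 8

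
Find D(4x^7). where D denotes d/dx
28 x^{6}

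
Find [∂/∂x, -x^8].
- 8 x^{7}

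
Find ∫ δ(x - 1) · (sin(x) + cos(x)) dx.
\cos{\left(1 \right)} + \sin{\left(1 \right)}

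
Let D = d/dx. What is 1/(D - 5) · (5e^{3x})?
- \frac{5 e^{3 x}}{2}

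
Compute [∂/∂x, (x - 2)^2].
2 x - 4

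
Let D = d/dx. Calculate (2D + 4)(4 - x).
14 - 4 x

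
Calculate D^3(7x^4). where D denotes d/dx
168 x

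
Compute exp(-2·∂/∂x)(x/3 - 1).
\frac{x}{3} - \frac{5}{3}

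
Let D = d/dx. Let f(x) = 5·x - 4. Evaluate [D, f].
5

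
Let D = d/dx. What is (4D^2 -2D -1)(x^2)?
- x^{2} - 4 x + 8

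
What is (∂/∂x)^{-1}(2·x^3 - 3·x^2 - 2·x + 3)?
\frac{x^{4}}{2} - x^{3} - x^{2} + 3 x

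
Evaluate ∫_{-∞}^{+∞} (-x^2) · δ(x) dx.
0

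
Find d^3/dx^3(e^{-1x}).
- e^{- x}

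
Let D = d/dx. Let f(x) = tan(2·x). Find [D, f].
\frac{2}{\cos^{2}{\left(2 x \right)}}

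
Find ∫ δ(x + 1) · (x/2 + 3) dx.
\frac{5}{2}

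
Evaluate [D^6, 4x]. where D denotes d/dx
24D^{5}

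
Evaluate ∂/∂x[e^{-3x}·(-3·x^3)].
9 x^{2} \left(x - 1\right) e^{- 3 x}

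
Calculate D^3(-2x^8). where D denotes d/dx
- 672 x^{5}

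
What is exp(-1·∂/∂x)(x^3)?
x^{3} - 3 x^{2} + 3 x - 1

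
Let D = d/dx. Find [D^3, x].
3D^{2}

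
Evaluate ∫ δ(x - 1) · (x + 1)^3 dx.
8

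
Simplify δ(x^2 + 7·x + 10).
\frac{\delta(x + 2) + \delta(x + 5)}{3}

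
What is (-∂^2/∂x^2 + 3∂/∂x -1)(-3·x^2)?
3 x^{2} - 18 x + 6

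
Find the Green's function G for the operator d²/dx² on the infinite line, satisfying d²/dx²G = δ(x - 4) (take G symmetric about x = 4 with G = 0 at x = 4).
\frac{|x - 4|}{2}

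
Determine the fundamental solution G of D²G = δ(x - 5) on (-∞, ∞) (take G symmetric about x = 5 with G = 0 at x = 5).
\frac{|x - 5|}{2}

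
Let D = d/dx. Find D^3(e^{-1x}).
- e^{- x}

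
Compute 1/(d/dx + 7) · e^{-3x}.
\frac{e^{- 3 x}}{4}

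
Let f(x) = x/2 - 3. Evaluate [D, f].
\frac{1}{2}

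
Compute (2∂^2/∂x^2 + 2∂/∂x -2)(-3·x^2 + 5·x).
6 x^{2} - 22 x - 2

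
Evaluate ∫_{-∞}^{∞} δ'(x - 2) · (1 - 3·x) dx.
3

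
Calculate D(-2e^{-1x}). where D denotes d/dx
2 e^{- x}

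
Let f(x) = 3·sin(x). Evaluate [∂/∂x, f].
3 \cos{\left(x \right)}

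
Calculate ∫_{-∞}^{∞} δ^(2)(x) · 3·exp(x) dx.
3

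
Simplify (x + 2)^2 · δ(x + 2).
0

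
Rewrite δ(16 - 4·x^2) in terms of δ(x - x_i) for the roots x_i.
\frac{\delta(x - 2) + \delta(x + 2)}{16}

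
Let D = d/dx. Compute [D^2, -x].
-2D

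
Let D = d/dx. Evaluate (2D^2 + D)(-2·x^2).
- 4 x - 8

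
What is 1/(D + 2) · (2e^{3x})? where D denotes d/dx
\frac{2 e^{3 x}}{5}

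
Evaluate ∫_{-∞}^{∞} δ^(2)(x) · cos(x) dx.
-1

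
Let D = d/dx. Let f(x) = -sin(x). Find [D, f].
- \cos{\left(x \right)}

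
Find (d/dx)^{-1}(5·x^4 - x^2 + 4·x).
x^{5} - \frac{x^{3}}{3} + 2 x^{2}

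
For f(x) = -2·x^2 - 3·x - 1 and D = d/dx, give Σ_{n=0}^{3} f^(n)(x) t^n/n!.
- 2 t^{2} - t \left(4 x + 3\right) - 2 x^{2} - 3 x - 1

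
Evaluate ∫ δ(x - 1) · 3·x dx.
3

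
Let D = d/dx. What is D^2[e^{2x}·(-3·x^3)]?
- 6 x \left(2 x^{2} + 6 x + 3\right) e^{2 x}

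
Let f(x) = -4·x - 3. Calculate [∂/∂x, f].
-4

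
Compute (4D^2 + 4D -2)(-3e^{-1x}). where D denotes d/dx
6 e^{- x}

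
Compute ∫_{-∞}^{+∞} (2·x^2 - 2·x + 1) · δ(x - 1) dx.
1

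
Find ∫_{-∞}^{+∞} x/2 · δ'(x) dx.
- \frac{1}{2}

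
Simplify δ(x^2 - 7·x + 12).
\frac{\delta(x - 4) + \delta(x - 3)}{1}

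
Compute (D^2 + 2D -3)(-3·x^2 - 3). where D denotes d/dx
9 x^{2} - 12 x + 3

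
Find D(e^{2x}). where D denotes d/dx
2 e^{2 x}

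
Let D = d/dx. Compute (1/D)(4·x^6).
\frac{4 x^{7}}{7}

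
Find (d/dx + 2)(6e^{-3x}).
- 6 e^{- 3 x}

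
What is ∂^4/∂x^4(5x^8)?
8400 x^{4}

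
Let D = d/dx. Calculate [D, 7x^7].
49 x^{6}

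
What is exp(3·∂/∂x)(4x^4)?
4 x^{4} + 48 x^{3} + 216 x^{2} + 432 x + 324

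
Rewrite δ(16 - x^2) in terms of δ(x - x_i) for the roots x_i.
\frac{\delta(x - 4) + \delta(x + 4)}{8}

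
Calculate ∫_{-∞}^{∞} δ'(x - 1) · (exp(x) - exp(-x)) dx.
- 2 \cosh{\left(1 \right)}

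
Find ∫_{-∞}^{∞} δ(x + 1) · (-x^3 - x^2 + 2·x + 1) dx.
-1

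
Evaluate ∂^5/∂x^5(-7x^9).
- 105840 x^{4}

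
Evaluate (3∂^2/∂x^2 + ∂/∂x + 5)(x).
5 x + 1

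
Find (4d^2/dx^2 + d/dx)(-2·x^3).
6 x \left(- x - 8\right)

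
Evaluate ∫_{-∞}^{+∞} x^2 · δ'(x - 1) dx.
-2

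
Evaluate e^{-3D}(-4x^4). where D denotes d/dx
- 4 x^{4} + 48 x^{3} - 216 x^{2} + 432 x - 324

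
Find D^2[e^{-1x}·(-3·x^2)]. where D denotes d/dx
3 \left(- x^{2} + 4 x - 2\right) e^{- x}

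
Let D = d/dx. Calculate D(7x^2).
14 x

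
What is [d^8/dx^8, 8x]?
64\frac{d^{7}}{dx^{7}}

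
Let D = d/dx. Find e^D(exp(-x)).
e^{- x - 1}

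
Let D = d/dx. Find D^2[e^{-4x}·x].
8 \left(2 x - 1\right) e^{- 4 x}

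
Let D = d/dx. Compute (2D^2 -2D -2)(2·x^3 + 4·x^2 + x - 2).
- 4 x^{3} - 20 x^{2} + 6 x + 18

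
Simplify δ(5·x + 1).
\frac{\delta(x + 1/5)}{5}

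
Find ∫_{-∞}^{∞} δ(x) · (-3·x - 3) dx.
-3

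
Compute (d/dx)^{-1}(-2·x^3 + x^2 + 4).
- \frac{x^{4}}{2} + \frac{x^{3}}{3} + 4 x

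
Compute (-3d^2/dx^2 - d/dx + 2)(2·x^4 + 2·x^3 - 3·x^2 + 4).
4 x^{4} - 4 x^{3} - 84 x^{2} - 30 x + 26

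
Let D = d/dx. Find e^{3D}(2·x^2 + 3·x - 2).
2 x^{2} + 15 x + 25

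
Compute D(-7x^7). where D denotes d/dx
- 49 x^{6}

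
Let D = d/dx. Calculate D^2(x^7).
42 x^{5}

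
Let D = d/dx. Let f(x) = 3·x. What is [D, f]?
3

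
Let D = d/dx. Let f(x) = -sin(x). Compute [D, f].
- \cos{\left(x \right)}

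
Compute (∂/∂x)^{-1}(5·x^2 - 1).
\frac{5 x^{3}}{3} - x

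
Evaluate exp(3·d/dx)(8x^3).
8 x^{3} + 72 x^{2} + 216 x + 216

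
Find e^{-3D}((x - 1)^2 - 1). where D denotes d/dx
x^{2} - 8 x + 15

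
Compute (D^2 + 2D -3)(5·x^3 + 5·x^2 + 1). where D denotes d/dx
- 15 x^{3} + 15 x^{2} + 50 x + 7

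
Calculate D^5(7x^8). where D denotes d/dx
47040 x^{3}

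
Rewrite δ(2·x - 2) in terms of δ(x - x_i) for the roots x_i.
\frac{\delta(x - 1)}{2}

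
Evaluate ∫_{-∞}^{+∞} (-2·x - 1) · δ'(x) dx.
2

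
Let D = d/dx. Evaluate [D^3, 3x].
9D^{2}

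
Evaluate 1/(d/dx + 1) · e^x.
\frac{e^{x}}{2}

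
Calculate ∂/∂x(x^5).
5 x^{4}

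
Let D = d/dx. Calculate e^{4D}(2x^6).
2 x^{6} + 48 x^{5} + 480 x^{4} + 2560 x^{3} + 7680 x^{2} + 12288 x + 8192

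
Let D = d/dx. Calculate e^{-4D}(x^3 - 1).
x^{3} - 12 x^{2} + 48 x - 65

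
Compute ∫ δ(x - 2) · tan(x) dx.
\tan{\left(2 \right)}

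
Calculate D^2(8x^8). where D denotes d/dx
448 x^{6}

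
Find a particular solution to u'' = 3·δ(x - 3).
\frac{3|x - 3|}{2}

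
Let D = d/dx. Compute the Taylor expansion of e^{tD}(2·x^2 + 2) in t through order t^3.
2 t^{2} + 4 t x + 2 x^{2} + 2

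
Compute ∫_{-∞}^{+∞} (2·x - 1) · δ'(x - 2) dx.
-2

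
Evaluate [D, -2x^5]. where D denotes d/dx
- 10 x^{4}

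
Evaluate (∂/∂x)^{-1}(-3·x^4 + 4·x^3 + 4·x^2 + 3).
- \frac{3 x^{5}}{5} + x^{4} + \frac{4 x^{3}}{3} + 3 x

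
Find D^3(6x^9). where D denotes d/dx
3024 x^{6}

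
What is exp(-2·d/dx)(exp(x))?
e^{x - 2}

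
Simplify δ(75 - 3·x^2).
\frac{\delta(x - 5) + \delta(x + 5)}{30}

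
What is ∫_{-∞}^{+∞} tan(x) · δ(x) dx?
0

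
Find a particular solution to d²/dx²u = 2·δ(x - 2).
|x - 2|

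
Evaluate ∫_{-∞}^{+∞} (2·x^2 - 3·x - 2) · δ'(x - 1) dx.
-1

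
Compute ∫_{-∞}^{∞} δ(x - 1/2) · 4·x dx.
2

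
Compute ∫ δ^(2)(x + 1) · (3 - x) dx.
0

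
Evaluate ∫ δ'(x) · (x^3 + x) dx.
-1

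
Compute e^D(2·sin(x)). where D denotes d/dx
2 \sin{\left(x + 1 \right)}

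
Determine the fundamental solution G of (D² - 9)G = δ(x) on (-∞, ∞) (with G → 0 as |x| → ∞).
-\frac{e^{-3|x|}}{6}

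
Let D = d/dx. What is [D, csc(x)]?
- \cot{\left(x \right)} \csc{\left(x \right)}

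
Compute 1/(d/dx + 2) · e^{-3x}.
- e^{- 3 x}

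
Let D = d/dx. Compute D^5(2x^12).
190080 x^{7}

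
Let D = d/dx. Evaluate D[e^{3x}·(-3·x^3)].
9 x^{2} \left(- x - 1\right) e^{3 x}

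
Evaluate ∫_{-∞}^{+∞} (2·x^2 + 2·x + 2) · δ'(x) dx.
-2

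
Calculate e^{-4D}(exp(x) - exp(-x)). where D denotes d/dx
- e^{4 - x} + e^{x - 4}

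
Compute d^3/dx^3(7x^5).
420 x^{2}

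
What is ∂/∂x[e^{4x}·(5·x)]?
\left(20 x + 5\right) e^{4 x}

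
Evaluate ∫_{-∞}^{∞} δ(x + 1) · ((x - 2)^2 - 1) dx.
8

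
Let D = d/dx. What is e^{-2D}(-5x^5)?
- 5 x^{5} + 50 x^{4} - 200 x^{3} + 400 x^{2} - 400 x + 160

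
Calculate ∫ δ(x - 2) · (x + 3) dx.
5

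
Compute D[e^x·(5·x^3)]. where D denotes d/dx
5 x^{2} \left(x + 3\right) e^{x}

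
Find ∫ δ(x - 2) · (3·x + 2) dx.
8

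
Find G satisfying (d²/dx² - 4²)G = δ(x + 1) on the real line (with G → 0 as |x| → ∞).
-\frac{e^{-4|x + 1|}}{8}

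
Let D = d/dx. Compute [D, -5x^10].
- 50 x^{9}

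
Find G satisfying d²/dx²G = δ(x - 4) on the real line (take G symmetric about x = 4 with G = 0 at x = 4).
\frac{|x - 4|}{2}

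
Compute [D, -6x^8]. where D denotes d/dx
- 48 x^{7}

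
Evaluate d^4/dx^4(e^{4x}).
256 e^{4 x}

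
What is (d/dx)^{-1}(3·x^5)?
\frac{x^{6}}{2}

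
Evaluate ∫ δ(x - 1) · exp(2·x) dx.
e^{2}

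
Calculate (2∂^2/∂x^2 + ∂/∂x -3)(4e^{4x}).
132 e^{4 x}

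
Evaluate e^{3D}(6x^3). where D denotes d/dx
6 x^{3} + 54 x^{2} + 162 x + 162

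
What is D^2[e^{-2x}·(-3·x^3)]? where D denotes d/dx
6 x \left(- 2 x^{2} + 6 x - 3\right) e^{- 2 x}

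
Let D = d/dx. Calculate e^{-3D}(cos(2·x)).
\cos{\left(2 x - 6 \right)}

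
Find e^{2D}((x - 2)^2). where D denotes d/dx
x^{2}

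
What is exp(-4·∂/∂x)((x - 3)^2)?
x^{2} - 14 x + 49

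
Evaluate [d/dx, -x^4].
- 4 x^{3}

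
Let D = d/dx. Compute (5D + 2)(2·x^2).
4 x \left(x + 5\right)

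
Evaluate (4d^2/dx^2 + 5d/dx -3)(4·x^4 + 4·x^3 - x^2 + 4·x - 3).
- 12 x^{4} + 68 x^{3} + 255 x^{2} + 74 x + 21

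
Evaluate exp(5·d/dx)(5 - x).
- x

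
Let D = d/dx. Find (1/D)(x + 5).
\frac{x^{2}}{2} + 5 x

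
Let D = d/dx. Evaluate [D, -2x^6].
- 12 x^{5}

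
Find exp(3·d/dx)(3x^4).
3 x^{4} + 36 x^{3} + 162 x^{2} + 324 x + 243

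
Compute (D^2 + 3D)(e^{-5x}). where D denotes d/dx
10 e^{- 5 x}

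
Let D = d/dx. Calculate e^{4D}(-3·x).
- 3 x - 12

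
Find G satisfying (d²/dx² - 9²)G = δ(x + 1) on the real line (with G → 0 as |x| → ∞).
-\frac{e^{-9|x + 1|}}{18}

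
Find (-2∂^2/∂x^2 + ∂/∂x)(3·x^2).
6 x - 12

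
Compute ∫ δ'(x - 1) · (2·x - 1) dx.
-2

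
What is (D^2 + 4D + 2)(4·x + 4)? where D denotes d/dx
8 x + 24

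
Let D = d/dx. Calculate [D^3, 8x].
24D^{2}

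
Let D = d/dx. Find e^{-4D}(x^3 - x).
x^{3} - 12 x^{2} + 47 x - 60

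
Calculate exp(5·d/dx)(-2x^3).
- 2 x^{3} - 30 x^{2} - 150 x - 250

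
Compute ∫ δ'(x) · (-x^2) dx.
0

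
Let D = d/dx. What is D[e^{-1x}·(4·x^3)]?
4 x^{2} \left(3 - x\right) e^{- x}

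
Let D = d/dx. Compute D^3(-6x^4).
- 144 x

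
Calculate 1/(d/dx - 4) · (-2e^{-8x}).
\frac{e^{- 8 x}}{6}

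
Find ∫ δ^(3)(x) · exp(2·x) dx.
-8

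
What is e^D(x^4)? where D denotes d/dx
x^{4} + 4 x^{3} + 6 x^{2} + 4 x + 1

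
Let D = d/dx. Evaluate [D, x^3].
3 x^{2}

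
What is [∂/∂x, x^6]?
6 x^{5}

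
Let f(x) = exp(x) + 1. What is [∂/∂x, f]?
e^{x}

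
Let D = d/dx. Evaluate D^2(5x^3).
30 x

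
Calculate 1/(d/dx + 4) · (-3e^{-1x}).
- e^{- x}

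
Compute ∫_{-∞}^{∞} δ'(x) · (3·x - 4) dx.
-3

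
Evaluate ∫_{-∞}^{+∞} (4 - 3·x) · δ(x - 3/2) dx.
- \frac{1}{2}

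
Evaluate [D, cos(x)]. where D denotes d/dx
- \sin{\left(x \right)}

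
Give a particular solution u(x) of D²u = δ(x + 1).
\frac{|x + 1|}{2}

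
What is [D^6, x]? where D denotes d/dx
6D^{5}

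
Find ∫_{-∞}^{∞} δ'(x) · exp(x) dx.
-1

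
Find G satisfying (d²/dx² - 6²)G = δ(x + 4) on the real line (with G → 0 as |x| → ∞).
-\frac{e^{-6|x + 4|}}{12}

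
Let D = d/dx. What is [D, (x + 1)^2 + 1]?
2 x + 2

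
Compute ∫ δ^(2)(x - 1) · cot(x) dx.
\frac{2 \cot{\left(1 \right)}}{\sin^{2}{\left(1 \right)}}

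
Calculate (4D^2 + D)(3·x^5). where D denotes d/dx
15 x^{3} \left(x + 16\right)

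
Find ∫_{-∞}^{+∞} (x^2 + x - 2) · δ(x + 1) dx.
-2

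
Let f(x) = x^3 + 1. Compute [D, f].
3 x^{2}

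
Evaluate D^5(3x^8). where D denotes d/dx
20160 x^{3}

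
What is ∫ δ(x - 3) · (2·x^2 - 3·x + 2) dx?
11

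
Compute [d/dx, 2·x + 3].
2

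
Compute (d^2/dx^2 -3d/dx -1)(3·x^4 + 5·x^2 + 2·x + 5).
- 3 x^{4} - 36 x^{3} + 31 x^{2} - 32 x - 1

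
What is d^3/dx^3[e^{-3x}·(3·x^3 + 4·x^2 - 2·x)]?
27 \left(- 3 x^{3} + 5 x^{2} + 4 x - 4\right) e^{- 3 x}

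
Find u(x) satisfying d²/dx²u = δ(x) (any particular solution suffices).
\frac{|x|}{2}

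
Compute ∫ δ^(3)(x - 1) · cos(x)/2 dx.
- \frac{\sin{\left(1 \right)}}{2}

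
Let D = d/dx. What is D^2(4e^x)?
4 e^{x}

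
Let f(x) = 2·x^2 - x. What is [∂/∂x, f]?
4 x - 1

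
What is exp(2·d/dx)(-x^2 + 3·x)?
- x^{2} - x + 2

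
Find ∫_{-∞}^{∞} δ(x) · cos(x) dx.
1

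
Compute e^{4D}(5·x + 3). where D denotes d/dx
5 x + 23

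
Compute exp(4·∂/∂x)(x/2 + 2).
\frac{x}{2} + 4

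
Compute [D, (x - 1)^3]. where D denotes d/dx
3 \left(x - 1\right)^{2}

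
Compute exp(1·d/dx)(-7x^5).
- 7 x^{5} - 35 x^{4} - 70 x^{3} - 70 x^{2} - 35 x - 7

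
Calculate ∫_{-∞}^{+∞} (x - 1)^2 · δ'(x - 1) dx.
0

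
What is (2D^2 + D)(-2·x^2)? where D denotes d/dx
- 4 x - 8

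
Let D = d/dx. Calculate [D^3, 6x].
18D^{2}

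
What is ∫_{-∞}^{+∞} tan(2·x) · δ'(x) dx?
-2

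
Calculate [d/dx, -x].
-1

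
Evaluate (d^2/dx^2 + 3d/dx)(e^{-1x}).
- 2 e^{- x}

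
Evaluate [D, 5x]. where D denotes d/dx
5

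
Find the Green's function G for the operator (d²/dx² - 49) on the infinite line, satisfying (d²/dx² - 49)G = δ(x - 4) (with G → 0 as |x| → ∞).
-\frac{e^{-7|x - 4|}}{14}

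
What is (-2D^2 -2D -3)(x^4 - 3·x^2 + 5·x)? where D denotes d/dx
- 3 x^{4} - 8 x^{3} - 15 x^{2} - 3 x + 2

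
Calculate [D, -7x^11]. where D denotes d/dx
- 77 x^{10}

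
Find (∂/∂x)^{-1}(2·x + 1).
x^{2} + x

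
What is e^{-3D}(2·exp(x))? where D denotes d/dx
2 e^{x - 3}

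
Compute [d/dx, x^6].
6 x^{5}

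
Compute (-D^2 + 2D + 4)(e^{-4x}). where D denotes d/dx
- 20 e^{- 4 x}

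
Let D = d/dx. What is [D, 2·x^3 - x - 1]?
6 x^{2} - 1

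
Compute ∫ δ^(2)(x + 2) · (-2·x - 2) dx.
0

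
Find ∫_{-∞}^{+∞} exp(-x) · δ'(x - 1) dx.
e^{-1}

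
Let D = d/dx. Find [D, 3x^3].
9 x^{2}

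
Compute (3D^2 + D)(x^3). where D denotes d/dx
3 x \left(x + 6\right)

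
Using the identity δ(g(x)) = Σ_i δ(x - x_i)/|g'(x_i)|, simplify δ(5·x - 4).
\frac{\delta(x - 4/5)}{5}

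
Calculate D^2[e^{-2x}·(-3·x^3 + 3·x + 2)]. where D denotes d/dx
2 \left(- 6 x^{3} + 18 x^{2} - 3 x - 2\right) e^{- 2 x}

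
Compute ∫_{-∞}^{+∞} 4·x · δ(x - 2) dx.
8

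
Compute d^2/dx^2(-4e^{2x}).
- 16 e^{2 x}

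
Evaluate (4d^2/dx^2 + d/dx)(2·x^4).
8 x^{2} \left(x + 12\right)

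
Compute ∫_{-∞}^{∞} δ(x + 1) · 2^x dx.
\frac{1}{2}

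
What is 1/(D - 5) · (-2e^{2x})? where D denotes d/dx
\frac{2 e^{2 x}}{3}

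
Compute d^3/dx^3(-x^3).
-6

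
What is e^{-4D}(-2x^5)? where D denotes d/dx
- 2 x^{5} + 40 x^{4} - 320 x^{3} + 1280 x^{2} - 2560 x + 2048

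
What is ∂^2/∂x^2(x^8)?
56 x^{6}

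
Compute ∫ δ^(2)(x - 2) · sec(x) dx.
\left(1 + 2 \tan^{2}{\left(2 \right)}\right) \sec{\left(2 \right)}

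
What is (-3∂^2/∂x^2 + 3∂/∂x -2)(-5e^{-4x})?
310 e^{- 4 x}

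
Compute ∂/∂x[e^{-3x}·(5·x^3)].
15 x^{2} \left(1 - x\right) e^{- 3 x}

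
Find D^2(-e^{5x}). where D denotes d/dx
- 25 e^{5 x}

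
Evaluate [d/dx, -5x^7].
- 35 x^{6}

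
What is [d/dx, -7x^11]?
- 77 x^{10}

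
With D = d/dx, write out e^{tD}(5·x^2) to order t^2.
5 t^{2} + 10 t x + 5 x^{2}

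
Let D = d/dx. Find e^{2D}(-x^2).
- x^{2} - 4 x - 4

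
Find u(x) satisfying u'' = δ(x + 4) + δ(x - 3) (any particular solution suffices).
\frac{|x + 4|}{2} + \frac{|x - 3|}{2}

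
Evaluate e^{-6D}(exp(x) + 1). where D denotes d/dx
e^{x - 6} + 1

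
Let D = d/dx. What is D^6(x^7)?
5040 x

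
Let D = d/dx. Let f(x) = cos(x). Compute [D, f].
- \sin{\left(x \right)}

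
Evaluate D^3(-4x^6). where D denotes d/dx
- 480 x^{3}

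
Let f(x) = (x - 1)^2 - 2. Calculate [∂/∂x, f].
2 x - 2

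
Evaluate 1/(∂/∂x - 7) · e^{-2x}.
- \frac{e^{- 2 x}}{9}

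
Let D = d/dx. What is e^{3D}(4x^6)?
4 x^{6} + 72 x^{5} + 540 x^{4} + 2160 x^{3} + 4860 x^{2} + 5832 x + 2916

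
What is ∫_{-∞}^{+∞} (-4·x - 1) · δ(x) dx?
-1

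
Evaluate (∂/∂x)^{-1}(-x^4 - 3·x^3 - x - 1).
- \frac{x^{5}}{5} - \frac{3 x^{4}}{4} - \frac{x^{2}}{2} - x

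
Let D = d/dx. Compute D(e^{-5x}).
- 5 e^{- 5 x}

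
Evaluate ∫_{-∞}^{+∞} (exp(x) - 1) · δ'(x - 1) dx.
- e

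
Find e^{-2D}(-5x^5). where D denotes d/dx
- 5 x^{5} + 50 x^{4} - 200 x^{3} + 400 x^{2} - 400 x + 160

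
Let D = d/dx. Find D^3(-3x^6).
- 360 x^{3}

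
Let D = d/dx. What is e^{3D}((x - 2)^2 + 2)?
x^{2} + 2 x + 3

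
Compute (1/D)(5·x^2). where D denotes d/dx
\frac{5 x^{3}}{3}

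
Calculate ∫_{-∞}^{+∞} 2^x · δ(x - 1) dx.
2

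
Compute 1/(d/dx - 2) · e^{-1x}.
- \frac{e^{- x}}{3}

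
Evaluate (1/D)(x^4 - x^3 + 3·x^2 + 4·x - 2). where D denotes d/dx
\frac{x^{5}}{5} - \frac{x^{4}}{4} + x^{3} + 2 x^{2} - 2 x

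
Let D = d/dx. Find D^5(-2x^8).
- 13440 x^{3}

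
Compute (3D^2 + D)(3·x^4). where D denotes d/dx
12 x^{2} \left(x + 9\right)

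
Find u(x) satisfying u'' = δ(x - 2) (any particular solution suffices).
\frac{|x - 2|}{2}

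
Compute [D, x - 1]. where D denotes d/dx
1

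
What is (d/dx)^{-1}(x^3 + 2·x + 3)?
\frac{x^{4}}{4} + x^{2} + 3 x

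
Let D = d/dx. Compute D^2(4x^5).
80 x^{3}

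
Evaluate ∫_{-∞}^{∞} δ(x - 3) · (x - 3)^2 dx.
0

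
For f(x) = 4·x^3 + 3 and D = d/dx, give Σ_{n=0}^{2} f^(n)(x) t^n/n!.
12 t^{2} x + 12 t x^{2} + 4 x^{3} + 3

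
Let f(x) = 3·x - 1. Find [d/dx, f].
3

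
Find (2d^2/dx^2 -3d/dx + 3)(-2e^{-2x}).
- 34 e^{- 2 x}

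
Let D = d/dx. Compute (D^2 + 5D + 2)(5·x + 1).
10 x + 27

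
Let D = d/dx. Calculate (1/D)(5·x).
\frac{5 x^{2}}{2}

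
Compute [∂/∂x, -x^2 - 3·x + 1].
- 2 x - 3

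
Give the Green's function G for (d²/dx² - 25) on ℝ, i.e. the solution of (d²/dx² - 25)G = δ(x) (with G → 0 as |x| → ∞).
-\frac{e^{-5|x|}}{10}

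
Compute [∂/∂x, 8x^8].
64 x^{7}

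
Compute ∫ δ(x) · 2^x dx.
1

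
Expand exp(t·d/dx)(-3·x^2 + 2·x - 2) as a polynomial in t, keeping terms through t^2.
- 3 t^{2} - 2 t \left(3 x - 1\right) - 3 x^{2} + 2 x - 2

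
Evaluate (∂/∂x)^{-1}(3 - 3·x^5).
- \frac{x^{6}}{2} + 3 x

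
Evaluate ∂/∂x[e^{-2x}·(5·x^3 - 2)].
\left(- 10 x^{3} + 15 x^{2} + 4\right) e^{- 2 x}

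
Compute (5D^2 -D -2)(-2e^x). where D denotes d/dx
- 4 e^{x}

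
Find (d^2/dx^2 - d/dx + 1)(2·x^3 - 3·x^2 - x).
2 x^{3} - 9 x^{2} + 17 x - 5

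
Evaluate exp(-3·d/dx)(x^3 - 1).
x^{3} - 9 x^{2} + 27 x - 28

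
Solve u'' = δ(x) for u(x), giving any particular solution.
\frac{|x|}{2}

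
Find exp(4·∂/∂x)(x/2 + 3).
\frac{x}{2} + 5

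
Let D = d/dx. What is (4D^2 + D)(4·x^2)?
8 x + 32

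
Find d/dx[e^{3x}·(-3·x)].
\left(- 9 x - 3\right) e^{3 x}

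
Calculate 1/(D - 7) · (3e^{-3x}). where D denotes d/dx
- \frac{3 e^{- 3 x}}{10}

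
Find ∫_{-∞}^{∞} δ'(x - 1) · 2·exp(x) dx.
- 2 e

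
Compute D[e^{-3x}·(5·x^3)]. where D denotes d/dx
15 x^{2} \left(1 - x\right) e^{- 3 x}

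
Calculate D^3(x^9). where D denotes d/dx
504 x^{6}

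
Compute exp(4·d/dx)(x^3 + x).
x^{3} + 12 x^{2} + 49 x + 68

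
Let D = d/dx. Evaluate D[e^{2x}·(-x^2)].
2 x \left(- x - 1\right) e^{2 x}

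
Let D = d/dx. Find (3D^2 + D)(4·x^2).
8 x + 24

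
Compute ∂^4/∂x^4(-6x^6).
- 2160 x^{2}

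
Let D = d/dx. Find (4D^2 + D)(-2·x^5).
10 x^{3} \left(- x - 16\right)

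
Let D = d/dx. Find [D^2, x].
2D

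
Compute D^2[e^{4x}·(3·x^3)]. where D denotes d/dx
6 x \left(8 x^{2} + 12 x + 3\right) e^{4 x}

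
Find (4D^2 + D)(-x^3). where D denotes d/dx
3 x \left(- x - 8\right)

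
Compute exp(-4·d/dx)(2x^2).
2 x^{2} - 16 x + 32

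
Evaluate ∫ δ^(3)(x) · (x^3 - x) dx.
-6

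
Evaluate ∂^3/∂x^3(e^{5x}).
125 e^{5 x}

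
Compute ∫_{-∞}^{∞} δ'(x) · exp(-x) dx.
1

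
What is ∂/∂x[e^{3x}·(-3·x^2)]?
3 x \left(- 3 x - 2\right) e^{3 x}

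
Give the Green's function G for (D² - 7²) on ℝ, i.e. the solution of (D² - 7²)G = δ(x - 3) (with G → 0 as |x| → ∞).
-\frac{e^{-7|x - 3|}}{14}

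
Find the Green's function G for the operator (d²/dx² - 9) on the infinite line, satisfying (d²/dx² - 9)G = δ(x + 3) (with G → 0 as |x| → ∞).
-\frac{e^{-3|x + 3|}}{6}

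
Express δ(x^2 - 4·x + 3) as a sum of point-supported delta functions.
\frac{\delta(x - 3) + \delta(x - 1)}{2}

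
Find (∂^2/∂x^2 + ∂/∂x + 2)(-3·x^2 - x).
- 6 x^{2} - 8 x - 7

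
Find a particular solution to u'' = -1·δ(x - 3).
-\frac{|x - 3|}{2}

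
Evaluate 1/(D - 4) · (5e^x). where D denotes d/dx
- \frac{5 e^{x}}{3}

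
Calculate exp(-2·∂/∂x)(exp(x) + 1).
e^{x - 2} + 1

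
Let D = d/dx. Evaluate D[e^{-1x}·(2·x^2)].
2 x \left(2 - x\right) e^{- x}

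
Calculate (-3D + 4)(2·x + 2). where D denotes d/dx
8 x + 2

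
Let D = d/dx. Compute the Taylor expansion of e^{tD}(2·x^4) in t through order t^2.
2 x^{2} \left(6 t^{2} + 4 t x + x^{2}\right)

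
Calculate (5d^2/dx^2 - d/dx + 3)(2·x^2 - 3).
6 x^{2} - 4 x + 11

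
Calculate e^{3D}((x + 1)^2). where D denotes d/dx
x^{2} + 8 x + 16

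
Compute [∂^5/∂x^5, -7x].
-35\frac{d^{4}}{dx^{4}}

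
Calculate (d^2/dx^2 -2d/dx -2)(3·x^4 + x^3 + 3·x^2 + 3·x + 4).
- 6 x^{4} - 26 x^{3} + 24 x^{2} - 12 x - 8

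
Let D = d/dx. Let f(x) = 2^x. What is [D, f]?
2^{x} \log{\left(2 \right)}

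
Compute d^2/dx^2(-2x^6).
- 60 x^{4}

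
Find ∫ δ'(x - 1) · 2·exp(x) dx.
- 2 e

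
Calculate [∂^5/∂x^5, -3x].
-15\frac{d^{4}}{dx^{4}}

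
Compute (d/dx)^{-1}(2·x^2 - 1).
\frac{2 x^{3}}{3} - x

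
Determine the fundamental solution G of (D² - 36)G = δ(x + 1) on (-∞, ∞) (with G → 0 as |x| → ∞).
-\frac{e^{-6|x + 1|}}{12}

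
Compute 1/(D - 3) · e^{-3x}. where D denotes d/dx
- \frac{e^{- 3 x}}{6}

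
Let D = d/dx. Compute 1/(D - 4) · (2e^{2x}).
- e^{2 x}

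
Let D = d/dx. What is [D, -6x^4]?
- 24 x^{3}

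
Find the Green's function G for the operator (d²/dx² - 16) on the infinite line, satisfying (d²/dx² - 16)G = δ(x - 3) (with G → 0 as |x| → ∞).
-\frac{e^{-4|x - 3|}}{8}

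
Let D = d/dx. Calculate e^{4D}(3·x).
3 x + 12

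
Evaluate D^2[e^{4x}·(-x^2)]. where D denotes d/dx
\left(- 16 x^{2} - 16 x - 2\right) e^{4 x}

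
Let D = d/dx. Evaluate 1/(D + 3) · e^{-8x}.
- \frac{e^{- 8 x}}{5}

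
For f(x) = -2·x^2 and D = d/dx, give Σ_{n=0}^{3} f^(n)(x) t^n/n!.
- 2 t^{2} - 4 t x - 2 x^{2}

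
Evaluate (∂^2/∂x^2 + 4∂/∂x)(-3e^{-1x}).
9 e^{- x}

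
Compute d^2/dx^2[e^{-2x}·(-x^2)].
2 \left(- 2 x^{2} + 4 x - 1\right) e^{- 2 x}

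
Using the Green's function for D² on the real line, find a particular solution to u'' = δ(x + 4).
\frac{|x + 4|}{2}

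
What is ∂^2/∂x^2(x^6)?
30 x^{4}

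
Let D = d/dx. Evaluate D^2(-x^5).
- 20 x^{3}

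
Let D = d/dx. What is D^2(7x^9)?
504 x^{7}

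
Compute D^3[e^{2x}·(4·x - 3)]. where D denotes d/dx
\left(32 x + 24\right) e^{2 x}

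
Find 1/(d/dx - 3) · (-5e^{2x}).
5 e^{2 x}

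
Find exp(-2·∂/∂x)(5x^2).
5 x^{2} - 20 x + 20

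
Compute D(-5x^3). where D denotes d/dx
- 15 x^{2}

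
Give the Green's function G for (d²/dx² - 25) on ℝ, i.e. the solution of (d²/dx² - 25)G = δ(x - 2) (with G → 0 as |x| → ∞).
-\frac{e^{-5|x - 2|}}{10}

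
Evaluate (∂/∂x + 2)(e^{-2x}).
0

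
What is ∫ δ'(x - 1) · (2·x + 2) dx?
-2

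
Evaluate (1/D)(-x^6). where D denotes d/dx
- \frac{x^{7}}{7}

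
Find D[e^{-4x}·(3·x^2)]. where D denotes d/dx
6 x \left(1 - 2 x\right) e^{- 4 x}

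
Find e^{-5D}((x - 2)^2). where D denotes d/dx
x^{2} - 14 x + 49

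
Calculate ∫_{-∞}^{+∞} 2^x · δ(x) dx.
1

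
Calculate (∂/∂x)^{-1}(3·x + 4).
\frac{3 x^{2}}{2} + 4 x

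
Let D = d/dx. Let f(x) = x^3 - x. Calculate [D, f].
3 x^{2} - 1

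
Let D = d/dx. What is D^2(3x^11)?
330 x^{9}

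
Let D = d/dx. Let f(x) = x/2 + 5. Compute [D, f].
\frac{1}{2}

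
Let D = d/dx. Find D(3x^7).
21 x^{6}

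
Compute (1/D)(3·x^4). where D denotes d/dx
\frac{3 x^{5}}{5}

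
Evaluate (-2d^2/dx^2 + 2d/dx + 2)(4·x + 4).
8 x + 16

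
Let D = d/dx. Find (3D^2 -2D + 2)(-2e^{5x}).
- 134 e^{5 x}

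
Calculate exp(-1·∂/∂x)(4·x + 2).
4 x - 2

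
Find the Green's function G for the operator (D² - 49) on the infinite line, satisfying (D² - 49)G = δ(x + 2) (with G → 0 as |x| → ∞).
-\frac{e^{-7|x + 2|}}{14}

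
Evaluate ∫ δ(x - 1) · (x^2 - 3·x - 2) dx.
-4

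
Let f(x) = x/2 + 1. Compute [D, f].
\frac{1}{2}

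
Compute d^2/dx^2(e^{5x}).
25 e^{5 x}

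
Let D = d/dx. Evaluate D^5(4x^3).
0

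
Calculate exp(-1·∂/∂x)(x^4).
x^{4} - 4 x^{3} + 6 x^{2} - 4 x + 1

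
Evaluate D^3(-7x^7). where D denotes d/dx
- 1470 x^{4}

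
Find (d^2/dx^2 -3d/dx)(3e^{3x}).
0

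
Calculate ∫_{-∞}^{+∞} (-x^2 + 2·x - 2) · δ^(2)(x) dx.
-2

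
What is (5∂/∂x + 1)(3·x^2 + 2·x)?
3 x^{2} + 32 x + 10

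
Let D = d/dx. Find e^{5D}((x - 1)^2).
x^{2} + 8 x + 16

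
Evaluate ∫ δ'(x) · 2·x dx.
-2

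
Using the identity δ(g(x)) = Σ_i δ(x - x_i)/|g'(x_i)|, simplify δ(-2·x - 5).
\frac{\delta(x + 5/2)}{2}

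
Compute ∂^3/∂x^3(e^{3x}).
27 e^{3 x}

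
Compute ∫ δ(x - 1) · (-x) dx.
-1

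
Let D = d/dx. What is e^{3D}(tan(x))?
\tan{\left(x + 3 \right)}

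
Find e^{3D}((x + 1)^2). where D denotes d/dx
x^{2} + 8 x + 16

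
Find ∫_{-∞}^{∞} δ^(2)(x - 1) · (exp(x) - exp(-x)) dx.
2 \sinh{\left(1 \right)}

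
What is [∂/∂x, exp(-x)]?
- e^{- x}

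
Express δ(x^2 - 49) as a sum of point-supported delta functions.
\frac{\delta(x - 7) + \delta(x + 7)}{14}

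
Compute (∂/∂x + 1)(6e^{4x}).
30 e^{4 x}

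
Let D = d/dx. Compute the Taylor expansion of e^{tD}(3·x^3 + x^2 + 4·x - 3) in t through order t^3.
3 t^{3} + t^{2} \left(9 x + 1\right) + t \left(9 x^{2} + 2 x + 4\right) + 3 x^{3} + x^{2} + 4 x - 3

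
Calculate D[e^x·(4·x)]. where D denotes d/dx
4 \left(x + 1\right) e^{x}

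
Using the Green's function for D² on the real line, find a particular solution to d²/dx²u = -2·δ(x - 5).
-|x - 5|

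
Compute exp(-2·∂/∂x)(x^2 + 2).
x^{2} - 4 x + 6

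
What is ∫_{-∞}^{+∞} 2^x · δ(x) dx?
1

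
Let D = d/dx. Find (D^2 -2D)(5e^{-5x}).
175 e^{- 5 x}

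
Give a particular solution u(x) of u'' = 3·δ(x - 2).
\frac{3|x - 2|}{2}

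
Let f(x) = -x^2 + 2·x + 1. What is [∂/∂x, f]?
2 - 2 x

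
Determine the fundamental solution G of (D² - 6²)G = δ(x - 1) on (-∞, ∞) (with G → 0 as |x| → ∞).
-\frac{e^{-6|x - 1|}}{12}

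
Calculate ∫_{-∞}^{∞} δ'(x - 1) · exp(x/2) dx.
- \frac{e^{\frac{1}{2}}}{2}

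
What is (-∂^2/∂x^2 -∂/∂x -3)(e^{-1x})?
- 3 e^{- x}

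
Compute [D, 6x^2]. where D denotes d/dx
12 x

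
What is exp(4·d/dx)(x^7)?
x^{7} + 28 x^{6} + 336 x^{5} + 2240 x^{4} + 8960 x^{3} + 21504 x^{2} + 28672 x + 16384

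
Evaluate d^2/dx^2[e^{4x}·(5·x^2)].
\left(80 x^{2} + 80 x + 10\right) e^{4 x}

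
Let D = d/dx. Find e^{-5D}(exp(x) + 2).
e^{x - 5} + 2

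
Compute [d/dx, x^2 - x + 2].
2 x - 1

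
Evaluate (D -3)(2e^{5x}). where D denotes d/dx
4 e^{5 x}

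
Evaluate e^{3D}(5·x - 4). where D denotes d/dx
5 x + 11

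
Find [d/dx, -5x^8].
- 40 x^{7}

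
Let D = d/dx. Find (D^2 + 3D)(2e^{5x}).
80 e^{5 x}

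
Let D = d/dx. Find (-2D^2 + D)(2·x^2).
4 x - 8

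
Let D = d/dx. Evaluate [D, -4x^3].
- 12 x^{2}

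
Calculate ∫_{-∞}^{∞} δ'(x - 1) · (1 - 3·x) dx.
3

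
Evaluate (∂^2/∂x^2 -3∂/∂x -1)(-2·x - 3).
2 x + 9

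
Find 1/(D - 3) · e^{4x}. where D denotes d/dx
e^{4 x}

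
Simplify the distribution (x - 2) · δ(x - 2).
0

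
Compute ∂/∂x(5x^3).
15 x^{2}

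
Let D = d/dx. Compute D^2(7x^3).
42 x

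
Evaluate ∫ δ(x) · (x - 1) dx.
-1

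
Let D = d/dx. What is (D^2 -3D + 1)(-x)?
3 - x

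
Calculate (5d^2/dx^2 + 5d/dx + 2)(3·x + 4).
6 x + 23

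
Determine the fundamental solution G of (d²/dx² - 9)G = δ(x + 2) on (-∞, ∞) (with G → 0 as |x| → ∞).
-\frac{e^{-3|x + 2|}}{6}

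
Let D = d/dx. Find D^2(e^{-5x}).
25 e^{- 5 x}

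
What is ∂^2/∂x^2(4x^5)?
80 x^{3}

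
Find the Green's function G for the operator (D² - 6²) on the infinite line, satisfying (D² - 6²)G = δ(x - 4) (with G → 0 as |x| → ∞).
-\frac{e^{-6|x - 4|}}{12}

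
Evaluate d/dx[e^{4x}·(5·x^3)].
x^{2} \left(20 x + 15\right) e^{4 x}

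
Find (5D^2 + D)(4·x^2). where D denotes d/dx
8 x + 40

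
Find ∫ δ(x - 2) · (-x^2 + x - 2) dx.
-4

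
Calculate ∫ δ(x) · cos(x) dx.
1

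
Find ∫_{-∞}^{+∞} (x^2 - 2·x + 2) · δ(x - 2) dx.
2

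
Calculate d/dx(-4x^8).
- 32 x^{7}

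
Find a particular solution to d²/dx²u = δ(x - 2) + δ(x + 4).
\frac{|x - 2|}{2} + \frac{|x + 4|}{2}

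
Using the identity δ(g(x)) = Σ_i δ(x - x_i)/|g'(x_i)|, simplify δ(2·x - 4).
\frac{\delta(x - 2)}{2}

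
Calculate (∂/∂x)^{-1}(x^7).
\frac{x^{8}}{8}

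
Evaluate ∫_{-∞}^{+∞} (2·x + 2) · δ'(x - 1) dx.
-2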